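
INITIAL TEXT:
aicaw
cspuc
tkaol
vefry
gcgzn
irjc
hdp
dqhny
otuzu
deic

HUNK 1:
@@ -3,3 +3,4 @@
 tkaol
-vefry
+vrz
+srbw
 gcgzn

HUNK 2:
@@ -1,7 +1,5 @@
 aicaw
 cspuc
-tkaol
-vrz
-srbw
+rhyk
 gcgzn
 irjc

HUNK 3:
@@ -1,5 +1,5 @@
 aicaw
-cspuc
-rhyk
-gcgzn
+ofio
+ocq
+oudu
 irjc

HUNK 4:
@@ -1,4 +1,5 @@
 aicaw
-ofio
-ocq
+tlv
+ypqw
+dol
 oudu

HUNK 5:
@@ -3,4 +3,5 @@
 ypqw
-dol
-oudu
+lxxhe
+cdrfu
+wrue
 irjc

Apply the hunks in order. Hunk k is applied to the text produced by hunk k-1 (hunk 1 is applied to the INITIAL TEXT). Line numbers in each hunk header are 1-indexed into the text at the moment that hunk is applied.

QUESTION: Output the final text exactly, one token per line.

Answer: aicaw
tlv
ypqw
lxxhe
cdrfu
wrue
irjc
hdp
dqhny
otuzu
deic

Derivation:
Hunk 1: at line 3 remove [vefry] add [vrz,srbw] -> 11 lines: aicaw cspuc tkaol vrz srbw gcgzn irjc hdp dqhny otuzu deic
Hunk 2: at line 1 remove [tkaol,vrz,srbw] add [rhyk] -> 9 lines: aicaw cspuc rhyk gcgzn irjc hdp dqhny otuzu deic
Hunk 3: at line 1 remove [cspuc,rhyk,gcgzn] add [ofio,ocq,oudu] -> 9 lines: aicaw ofio ocq oudu irjc hdp dqhny otuzu deic
Hunk 4: at line 1 remove [ofio,ocq] add [tlv,ypqw,dol] -> 10 lines: aicaw tlv ypqw dol oudu irjc hdp dqhny otuzu deic
Hunk 5: at line 3 remove [dol,oudu] add [lxxhe,cdrfu,wrue] -> 11 lines: aicaw tlv ypqw lxxhe cdrfu wrue irjc hdp dqhny otuzu deic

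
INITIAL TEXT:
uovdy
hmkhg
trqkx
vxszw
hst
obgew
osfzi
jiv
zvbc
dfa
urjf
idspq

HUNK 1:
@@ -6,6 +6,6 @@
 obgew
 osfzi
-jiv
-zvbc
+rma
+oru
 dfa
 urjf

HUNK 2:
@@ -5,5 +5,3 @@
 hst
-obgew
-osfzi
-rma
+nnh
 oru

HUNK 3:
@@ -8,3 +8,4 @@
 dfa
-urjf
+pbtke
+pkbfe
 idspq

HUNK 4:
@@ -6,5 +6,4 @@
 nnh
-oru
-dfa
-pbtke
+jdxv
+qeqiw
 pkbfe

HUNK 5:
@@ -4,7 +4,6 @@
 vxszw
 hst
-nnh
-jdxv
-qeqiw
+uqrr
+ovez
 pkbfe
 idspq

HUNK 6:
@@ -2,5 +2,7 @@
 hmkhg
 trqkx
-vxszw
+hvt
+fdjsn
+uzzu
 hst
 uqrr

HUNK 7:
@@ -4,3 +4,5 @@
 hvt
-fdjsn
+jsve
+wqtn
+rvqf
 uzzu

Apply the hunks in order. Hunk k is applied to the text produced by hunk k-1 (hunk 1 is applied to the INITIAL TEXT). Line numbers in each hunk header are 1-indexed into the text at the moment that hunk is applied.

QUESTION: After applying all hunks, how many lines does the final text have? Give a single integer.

Answer: 13

Derivation:
Hunk 1: at line 6 remove [jiv,zvbc] add [rma,oru] -> 12 lines: uovdy hmkhg trqkx vxszw hst obgew osfzi rma oru dfa urjf idspq
Hunk 2: at line 5 remove [obgew,osfzi,rma] add [nnh] -> 10 lines: uovdy hmkhg trqkx vxszw hst nnh oru dfa urjf idspq
Hunk 3: at line 8 remove [urjf] add [pbtke,pkbfe] -> 11 lines: uovdy hmkhg trqkx vxszw hst nnh oru dfa pbtke pkbfe idspq
Hunk 4: at line 6 remove [oru,dfa,pbtke] add [jdxv,qeqiw] -> 10 lines: uovdy hmkhg trqkx vxszw hst nnh jdxv qeqiw pkbfe idspq
Hunk 5: at line 4 remove [nnh,jdxv,qeqiw] add [uqrr,ovez] -> 9 lines: uovdy hmkhg trqkx vxszw hst uqrr ovez pkbfe idspq
Hunk 6: at line 2 remove [vxszw] add [hvt,fdjsn,uzzu] -> 11 lines: uovdy hmkhg trqkx hvt fdjsn uzzu hst uqrr ovez pkbfe idspq
Hunk 7: at line 4 remove [fdjsn] add [jsve,wqtn,rvqf] -> 13 lines: uovdy hmkhg trqkx hvt jsve wqtn rvqf uzzu hst uqrr ovez pkbfe idspq
Final line count: 13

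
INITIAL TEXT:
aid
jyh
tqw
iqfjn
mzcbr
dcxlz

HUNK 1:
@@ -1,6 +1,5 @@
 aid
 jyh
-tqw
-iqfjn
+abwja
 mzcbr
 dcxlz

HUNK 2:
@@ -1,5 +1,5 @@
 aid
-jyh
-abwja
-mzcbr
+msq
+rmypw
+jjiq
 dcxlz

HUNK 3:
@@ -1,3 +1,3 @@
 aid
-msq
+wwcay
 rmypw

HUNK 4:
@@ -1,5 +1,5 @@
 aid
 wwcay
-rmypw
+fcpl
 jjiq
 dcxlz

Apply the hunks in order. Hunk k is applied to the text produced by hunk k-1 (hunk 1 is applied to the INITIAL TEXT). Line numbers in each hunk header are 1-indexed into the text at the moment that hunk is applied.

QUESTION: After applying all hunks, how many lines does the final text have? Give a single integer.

Hunk 1: at line 1 remove [tqw,iqfjn] add [abwja] -> 5 lines: aid jyh abwja mzcbr dcxlz
Hunk 2: at line 1 remove [jyh,abwja,mzcbr] add [msq,rmypw,jjiq] -> 5 lines: aid msq rmypw jjiq dcxlz
Hunk 3: at line 1 remove [msq] add [wwcay] -> 5 lines: aid wwcay rmypw jjiq dcxlz
Hunk 4: at line 1 remove [rmypw] add [fcpl] -> 5 lines: aid wwcay fcpl jjiq dcxlz
Final line count: 5

Answer: 5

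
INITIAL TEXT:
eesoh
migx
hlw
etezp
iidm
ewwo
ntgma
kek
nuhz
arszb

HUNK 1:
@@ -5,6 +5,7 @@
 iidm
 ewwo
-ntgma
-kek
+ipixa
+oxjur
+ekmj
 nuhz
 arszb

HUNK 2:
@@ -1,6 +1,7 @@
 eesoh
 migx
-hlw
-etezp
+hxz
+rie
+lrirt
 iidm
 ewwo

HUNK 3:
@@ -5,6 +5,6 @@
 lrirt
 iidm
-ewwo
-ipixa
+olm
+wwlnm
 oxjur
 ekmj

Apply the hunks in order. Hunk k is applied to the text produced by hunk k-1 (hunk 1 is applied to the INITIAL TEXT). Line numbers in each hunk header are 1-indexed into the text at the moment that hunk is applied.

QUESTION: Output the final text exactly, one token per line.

Hunk 1: at line 5 remove [ntgma,kek] add [ipixa,oxjur,ekmj] -> 11 lines: eesoh migx hlw etezp iidm ewwo ipixa oxjur ekmj nuhz arszb
Hunk 2: at line 1 remove [hlw,etezp] add [hxz,rie,lrirt] -> 12 lines: eesoh migx hxz rie lrirt iidm ewwo ipixa oxjur ekmj nuhz arszb
Hunk 3: at line 5 remove [ewwo,ipixa] add [olm,wwlnm] -> 12 lines: eesoh migx hxz rie lrirt iidm olm wwlnm oxjur ekmj nuhz arszb

Answer: eesoh
migx
hxz
rie
lrirt
iidm
olm
wwlnm
oxjur
ekmj
nuhz
arszb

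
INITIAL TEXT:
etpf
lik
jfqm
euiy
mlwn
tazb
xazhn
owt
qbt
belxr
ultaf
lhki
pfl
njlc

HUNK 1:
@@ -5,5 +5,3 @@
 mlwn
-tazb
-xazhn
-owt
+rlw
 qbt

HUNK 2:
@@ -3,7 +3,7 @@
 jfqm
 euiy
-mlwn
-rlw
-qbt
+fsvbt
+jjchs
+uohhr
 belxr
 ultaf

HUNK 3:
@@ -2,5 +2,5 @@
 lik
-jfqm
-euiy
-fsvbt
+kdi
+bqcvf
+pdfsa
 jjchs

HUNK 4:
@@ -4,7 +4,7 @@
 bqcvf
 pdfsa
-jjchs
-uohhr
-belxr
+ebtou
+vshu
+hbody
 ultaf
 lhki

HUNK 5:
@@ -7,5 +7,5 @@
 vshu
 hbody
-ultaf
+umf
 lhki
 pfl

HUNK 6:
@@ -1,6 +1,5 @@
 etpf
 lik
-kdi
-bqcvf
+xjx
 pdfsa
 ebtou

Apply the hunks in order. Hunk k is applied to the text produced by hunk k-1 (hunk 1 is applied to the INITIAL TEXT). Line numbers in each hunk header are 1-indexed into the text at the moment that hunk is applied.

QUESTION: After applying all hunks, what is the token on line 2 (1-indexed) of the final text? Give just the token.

Hunk 1: at line 5 remove [tazb,xazhn,owt] add [rlw] -> 12 lines: etpf lik jfqm euiy mlwn rlw qbt belxr ultaf lhki pfl njlc
Hunk 2: at line 3 remove [mlwn,rlw,qbt] add [fsvbt,jjchs,uohhr] -> 12 lines: etpf lik jfqm euiy fsvbt jjchs uohhr belxr ultaf lhki pfl njlc
Hunk 3: at line 2 remove [jfqm,euiy,fsvbt] add [kdi,bqcvf,pdfsa] -> 12 lines: etpf lik kdi bqcvf pdfsa jjchs uohhr belxr ultaf lhki pfl njlc
Hunk 4: at line 4 remove [jjchs,uohhr,belxr] add [ebtou,vshu,hbody] -> 12 lines: etpf lik kdi bqcvf pdfsa ebtou vshu hbody ultaf lhki pfl njlc
Hunk 5: at line 7 remove [ultaf] add [umf] -> 12 lines: etpf lik kdi bqcvf pdfsa ebtou vshu hbody umf lhki pfl njlc
Hunk 6: at line 1 remove [kdi,bqcvf] add [xjx] -> 11 lines: etpf lik xjx pdfsa ebtou vshu hbody umf lhki pfl njlc
Final line 2: lik

Answer: lik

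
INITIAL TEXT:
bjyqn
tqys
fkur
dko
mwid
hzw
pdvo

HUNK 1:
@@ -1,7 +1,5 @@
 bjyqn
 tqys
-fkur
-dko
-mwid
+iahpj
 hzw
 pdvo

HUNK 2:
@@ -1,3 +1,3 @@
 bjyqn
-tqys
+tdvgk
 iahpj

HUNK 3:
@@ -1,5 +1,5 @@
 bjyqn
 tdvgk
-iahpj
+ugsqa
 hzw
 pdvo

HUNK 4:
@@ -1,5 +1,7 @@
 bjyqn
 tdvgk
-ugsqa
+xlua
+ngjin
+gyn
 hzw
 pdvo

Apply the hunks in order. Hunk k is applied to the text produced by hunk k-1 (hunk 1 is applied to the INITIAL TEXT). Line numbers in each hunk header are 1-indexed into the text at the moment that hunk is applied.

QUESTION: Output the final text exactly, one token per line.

Answer: bjyqn
tdvgk
xlua
ngjin
gyn
hzw
pdvo

Derivation:
Hunk 1: at line 1 remove [fkur,dko,mwid] add [iahpj] -> 5 lines: bjyqn tqys iahpj hzw pdvo
Hunk 2: at line 1 remove [tqys] add [tdvgk] -> 5 lines: bjyqn tdvgk iahpj hzw pdvo
Hunk 3: at line 1 remove [iahpj] add [ugsqa] -> 5 lines: bjyqn tdvgk ugsqa hzw pdvo
Hunk 4: at line 1 remove [ugsqa] add [xlua,ngjin,gyn] -> 7 lines: bjyqn tdvgk xlua ngjin gyn hzw pdvo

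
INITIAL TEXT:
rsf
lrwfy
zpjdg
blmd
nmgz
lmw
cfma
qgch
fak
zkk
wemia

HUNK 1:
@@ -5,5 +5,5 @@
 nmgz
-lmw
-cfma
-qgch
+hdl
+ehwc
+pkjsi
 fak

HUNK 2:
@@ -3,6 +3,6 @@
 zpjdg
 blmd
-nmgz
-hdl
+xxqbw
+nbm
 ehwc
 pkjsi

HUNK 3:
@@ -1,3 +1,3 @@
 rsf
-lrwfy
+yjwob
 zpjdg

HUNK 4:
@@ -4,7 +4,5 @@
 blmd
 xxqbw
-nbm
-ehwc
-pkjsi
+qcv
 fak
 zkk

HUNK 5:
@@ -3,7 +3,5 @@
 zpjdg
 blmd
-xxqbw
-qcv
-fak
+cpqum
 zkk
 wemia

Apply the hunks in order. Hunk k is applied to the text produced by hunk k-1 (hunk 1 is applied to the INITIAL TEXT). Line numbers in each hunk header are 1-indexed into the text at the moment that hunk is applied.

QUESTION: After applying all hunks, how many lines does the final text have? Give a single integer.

Hunk 1: at line 5 remove [lmw,cfma,qgch] add [hdl,ehwc,pkjsi] -> 11 lines: rsf lrwfy zpjdg blmd nmgz hdl ehwc pkjsi fak zkk wemia
Hunk 2: at line 3 remove [nmgz,hdl] add [xxqbw,nbm] -> 11 lines: rsf lrwfy zpjdg blmd xxqbw nbm ehwc pkjsi fak zkk wemia
Hunk 3: at line 1 remove [lrwfy] add [yjwob] -> 11 lines: rsf yjwob zpjdg blmd xxqbw nbm ehwc pkjsi fak zkk wemia
Hunk 4: at line 4 remove [nbm,ehwc,pkjsi] add [qcv] -> 9 lines: rsf yjwob zpjdg blmd xxqbw qcv fak zkk wemia
Hunk 5: at line 3 remove [xxqbw,qcv,fak] add [cpqum] -> 7 lines: rsf yjwob zpjdg blmd cpqum zkk wemia
Final line count: 7

Answer: 7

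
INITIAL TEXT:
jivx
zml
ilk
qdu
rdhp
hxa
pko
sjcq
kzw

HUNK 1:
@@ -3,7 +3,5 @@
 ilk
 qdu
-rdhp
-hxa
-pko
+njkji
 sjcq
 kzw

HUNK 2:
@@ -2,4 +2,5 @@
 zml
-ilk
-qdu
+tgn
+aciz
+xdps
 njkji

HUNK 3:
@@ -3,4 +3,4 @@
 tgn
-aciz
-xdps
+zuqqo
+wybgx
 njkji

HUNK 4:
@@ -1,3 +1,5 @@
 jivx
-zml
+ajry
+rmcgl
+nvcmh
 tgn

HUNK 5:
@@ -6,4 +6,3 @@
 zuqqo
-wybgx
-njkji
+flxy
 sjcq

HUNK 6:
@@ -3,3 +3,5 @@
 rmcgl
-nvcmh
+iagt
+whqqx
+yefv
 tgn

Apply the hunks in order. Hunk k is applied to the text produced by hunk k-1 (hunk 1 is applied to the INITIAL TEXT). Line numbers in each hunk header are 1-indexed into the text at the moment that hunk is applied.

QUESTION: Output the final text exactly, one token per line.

Answer: jivx
ajry
rmcgl
iagt
whqqx
yefv
tgn
zuqqo
flxy
sjcq
kzw

Derivation:
Hunk 1: at line 3 remove [rdhp,hxa,pko] add [njkji] -> 7 lines: jivx zml ilk qdu njkji sjcq kzw
Hunk 2: at line 2 remove [ilk,qdu] add [tgn,aciz,xdps] -> 8 lines: jivx zml tgn aciz xdps njkji sjcq kzw
Hunk 3: at line 3 remove [aciz,xdps] add [zuqqo,wybgx] -> 8 lines: jivx zml tgn zuqqo wybgx njkji sjcq kzw
Hunk 4: at line 1 remove [zml] add [ajry,rmcgl,nvcmh] -> 10 lines: jivx ajry rmcgl nvcmh tgn zuqqo wybgx njkji sjcq kzw
Hunk 5: at line 6 remove [wybgx,njkji] add [flxy] -> 9 lines: jivx ajry rmcgl nvcmh tgn zuqqo flxy sjcq kzw
Hunk 6: at line 3 remove [nvcmh] add [iagt,whqqx,yefv] -> 11 lines: jivx ajry rmcgl iagt whqqx yefv tgn zuqqo flxy sjcq kzw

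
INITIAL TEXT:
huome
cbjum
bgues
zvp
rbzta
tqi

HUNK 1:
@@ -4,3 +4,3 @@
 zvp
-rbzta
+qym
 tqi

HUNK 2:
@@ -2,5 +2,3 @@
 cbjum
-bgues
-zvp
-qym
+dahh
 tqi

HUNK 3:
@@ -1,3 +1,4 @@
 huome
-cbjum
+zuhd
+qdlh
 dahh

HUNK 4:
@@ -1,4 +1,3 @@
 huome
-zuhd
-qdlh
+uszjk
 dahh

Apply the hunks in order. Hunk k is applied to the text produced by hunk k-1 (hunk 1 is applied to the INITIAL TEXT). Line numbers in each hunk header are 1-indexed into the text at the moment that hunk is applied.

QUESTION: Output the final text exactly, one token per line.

Hunk 1: at line 4 remove [rbzta] add [qym] -> 6 lines: huome cbjum bgues zvp qym tqi
Hunk 2: at line 2 remove [bgues,zvp,qym] add [dahh] -> 4 lines: huome cbjum dahh tqi
Hunk 3: at line 1 remove [cbjum] add [zuhd,qdlh] -> 5 lines: huome zuhd qdlh dahh tqi
Hunk 4: at line 1 remove [zuhd,qdlh] add [uszjk] -> 4 lines: huome uszjk dahh tqi

Answer: huome
uszjk
dahh
tqi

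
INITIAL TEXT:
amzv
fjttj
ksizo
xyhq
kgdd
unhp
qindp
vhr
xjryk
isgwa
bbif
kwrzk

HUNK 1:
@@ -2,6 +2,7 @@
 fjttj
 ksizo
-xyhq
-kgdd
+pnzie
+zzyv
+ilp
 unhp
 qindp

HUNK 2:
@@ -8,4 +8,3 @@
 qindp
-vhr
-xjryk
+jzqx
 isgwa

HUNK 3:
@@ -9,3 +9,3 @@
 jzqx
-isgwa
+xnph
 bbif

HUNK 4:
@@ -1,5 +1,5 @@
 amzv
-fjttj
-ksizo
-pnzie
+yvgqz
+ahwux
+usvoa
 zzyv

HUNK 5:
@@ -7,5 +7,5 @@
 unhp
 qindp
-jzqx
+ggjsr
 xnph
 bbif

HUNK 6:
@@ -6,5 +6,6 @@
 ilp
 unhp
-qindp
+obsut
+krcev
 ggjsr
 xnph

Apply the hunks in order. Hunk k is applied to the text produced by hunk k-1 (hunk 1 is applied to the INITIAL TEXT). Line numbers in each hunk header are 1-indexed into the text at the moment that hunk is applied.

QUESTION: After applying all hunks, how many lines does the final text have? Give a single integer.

Answer: 13

Derivation:
Hunk 1: at line 2 remove [xyhq,kgdd] add [pnzie,zzyv,ilp] -> 13 lines: amzv fjttj ksizo pnzie zzyv ilp unhp qindp vhr xjryk isgwa bbif kwrzk
Hunk 2: at line 8 remove [vhr,xjryk] add [jzqx] -> 12 lines: amzv fjttj ksizo pnzie zzyv ilp unhp qindp jzqx isgwa bbif kwrzk
Hunk 3: at line 9 remove [isgwa] add [xnph] -> 12 lines: amzv fjttj ksizo pnzie zzyv ilp unhp qindp jzqx xnph bbif kwrzk
Hunk 4: at line 1 remove [fjttj,ksizo,pnzie] add [yvgqz,ahwux,usvoa] -> 12 lines: amzv yvgqz ahwux usvoa zzyv ilp unhp qindp jzqx xnph bbif kwrzk
Hunk 5: at line 7 remove [jzqx] add [ggjsr] -> 12 lines: amzv yvgqz ahwux usvoa zzyv ilp unhp qindp ggjsr xnph bbif kwrzk
Hunk 6: at line 6 remove [qindp] add [obsut,krcev] -> 13 lines: amzv yvgqz ahwux usvoa zzyv ilp unhp obsut krcev ggjsr xnph bbif kwrzk
Final line count: 13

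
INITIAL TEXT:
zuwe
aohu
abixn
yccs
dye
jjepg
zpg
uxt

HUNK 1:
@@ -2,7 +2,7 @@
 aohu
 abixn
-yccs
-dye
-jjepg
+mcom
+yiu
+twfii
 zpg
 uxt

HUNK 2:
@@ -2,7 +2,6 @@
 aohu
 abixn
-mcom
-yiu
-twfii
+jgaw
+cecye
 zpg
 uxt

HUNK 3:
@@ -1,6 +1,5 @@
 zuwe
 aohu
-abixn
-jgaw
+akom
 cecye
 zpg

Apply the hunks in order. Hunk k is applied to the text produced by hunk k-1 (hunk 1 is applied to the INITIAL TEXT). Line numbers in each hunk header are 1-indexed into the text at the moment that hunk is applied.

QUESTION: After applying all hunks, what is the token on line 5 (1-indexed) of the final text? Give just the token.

Hunk 1: at line 2 remove [yccs,dye,jjepg] add [mcom,yiu,twfii] -> 8 lines: zuwe aohu abixn mcom yiu twfii zpg uxt
Hunk 2: at line 2 remove [mcom,yiu,twfii] add [jgaw,cecye] -> 7 lines: zuwe aohu abixn jgaw cecye zpg uxt
Hunk 3: at line 1 remove [abixn,jgaw] add [akom] -> 6 lines: zuwe aohu akom cecye zpg uxt
Final line 5: zpg

Answer: zpg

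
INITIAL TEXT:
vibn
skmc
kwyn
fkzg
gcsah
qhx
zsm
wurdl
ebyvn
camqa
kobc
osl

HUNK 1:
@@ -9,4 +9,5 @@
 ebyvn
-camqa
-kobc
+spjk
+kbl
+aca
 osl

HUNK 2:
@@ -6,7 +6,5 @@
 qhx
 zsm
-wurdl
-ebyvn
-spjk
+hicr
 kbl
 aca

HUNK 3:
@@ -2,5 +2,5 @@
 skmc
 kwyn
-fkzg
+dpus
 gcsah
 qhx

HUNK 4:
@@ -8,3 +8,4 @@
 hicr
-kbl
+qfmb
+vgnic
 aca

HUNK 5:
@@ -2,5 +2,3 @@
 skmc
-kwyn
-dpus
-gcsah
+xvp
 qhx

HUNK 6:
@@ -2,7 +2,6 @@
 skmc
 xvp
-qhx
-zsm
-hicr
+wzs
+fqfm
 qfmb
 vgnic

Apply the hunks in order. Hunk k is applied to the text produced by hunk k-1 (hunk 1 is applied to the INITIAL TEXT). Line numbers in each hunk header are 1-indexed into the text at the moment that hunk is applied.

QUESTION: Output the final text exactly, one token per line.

Hunk 1: at line 9 remove [camqa,kobc] add [spjk,kbl,aca] -> 13 lines: vibn skmc kwyn fkzg gcsah qhx zsm wurdl ebyvn spjk kbl aca osl
Hunk 2: at line 6 remove [wurdl,ebyvn,spjk] add [hicr] -> 11 lines: vibn skmc kwyn fkzg gcsah qhx zsm hicr kbl aca osl
Hunk 3: at line 2 remove [fkzg] add [dpus] -> 11 lines: vibn skmc kwyn dpus gcsah qhx zsm hicr kbl aca osl
Hunk 4: at line 8 remove [kbl] add [qfmb,vgnic] -> 12 lines: vibn skmc kwyn dpus gcsah qhx zsm hicr qfmb vgnic aca osl
Hunk 5: at line 2 remove [kwyn,dpus,gcsah] add [xvp] -> 10 lines: vibn skmc xvp qhx zsm hicr qfmb vgnic aca osl
Hunk 6: at line 2 remove [qhx,zsm,hicr] add [wzs,fqfm] -> 9 lines: vibn skmc xvp wzs fqfm qfmb vgnic aca osl

Answer: vibn
skmc
xvp
wzs
fqfm
qfmb
vgnic
aca
osl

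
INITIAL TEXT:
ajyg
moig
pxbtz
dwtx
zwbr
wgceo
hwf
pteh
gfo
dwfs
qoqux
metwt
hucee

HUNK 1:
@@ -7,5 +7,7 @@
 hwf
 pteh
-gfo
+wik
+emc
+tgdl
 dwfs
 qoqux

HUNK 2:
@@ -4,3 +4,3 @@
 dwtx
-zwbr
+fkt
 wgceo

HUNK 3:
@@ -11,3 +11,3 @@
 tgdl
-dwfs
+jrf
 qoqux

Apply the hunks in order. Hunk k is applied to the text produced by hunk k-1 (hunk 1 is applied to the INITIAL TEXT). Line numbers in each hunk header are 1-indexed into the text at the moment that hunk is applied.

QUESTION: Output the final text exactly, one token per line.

Answer: ajyg
moig
pxbtz
dwtx
fkt
wgceo
hwf
pteh
wik
emc
tgdl
jrf
qoqux
metwt
hucee

Derivation:
Hunk 1: at line 7 remove [gfo] add [wik,emc,tgdl] -> 15 lines: ajyg moig pxbtz dwtx zwbr wgceo hwf pteh wik emc tgdl dwfs qoqux metwt hucee
Hunk 2: at line 4 remove [zwbr] add [fkt] -> 15 lines: ajyg moig pxbtz dwtx fkt wgceo hwf pteh wik emc tgdl dwfs qoqux metwt hucee
Hunk 3: at line 11 remove [dwfs] add [jrf] -> 15 lines: ajyg moig pxbtz dwtx fkt wgceo hwf pteh wik emc tgdl jrf qoqux metwt hucee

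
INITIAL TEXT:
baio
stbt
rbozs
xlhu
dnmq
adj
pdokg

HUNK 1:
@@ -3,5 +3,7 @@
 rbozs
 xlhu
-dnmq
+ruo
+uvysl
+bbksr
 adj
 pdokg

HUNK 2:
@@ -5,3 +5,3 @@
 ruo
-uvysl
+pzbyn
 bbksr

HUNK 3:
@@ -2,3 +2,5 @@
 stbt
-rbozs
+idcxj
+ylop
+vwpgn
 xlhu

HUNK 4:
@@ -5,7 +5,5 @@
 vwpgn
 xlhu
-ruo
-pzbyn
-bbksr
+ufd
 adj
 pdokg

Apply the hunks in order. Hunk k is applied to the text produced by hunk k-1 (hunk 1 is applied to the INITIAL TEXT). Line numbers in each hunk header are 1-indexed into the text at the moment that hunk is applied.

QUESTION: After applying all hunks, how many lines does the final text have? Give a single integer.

Answer: 9

Derivation:
Hunk 1: at line 3 remove [dnmq] add [ruo,uvysl,bbksr] -> 9 lines: baio stbt rbozs xlhu ruo uvysl bbksr adj pdokg
Hunk 2: at line 5 remove [uvysl] add [pzbyn] -> 9 lines: baio stbt rbozs xlhu ruo pzbyn bbksr adj pdokg
Hunk 3: at line 2 remove [rbozs] add [idcxj,ylop,vwpgn] -> 11 lines: baio stbt idcxj ylop vwpgn xlhu ruo pzbyn bbksr adj pdokg
Hunk 4: at line 5 remove [ruo,pzbyn,bbksr] add [ufd] -> 9 lines: baio stbt idcxj ylop vwpgn xlhu ufd adj pdokg
Final line count: 9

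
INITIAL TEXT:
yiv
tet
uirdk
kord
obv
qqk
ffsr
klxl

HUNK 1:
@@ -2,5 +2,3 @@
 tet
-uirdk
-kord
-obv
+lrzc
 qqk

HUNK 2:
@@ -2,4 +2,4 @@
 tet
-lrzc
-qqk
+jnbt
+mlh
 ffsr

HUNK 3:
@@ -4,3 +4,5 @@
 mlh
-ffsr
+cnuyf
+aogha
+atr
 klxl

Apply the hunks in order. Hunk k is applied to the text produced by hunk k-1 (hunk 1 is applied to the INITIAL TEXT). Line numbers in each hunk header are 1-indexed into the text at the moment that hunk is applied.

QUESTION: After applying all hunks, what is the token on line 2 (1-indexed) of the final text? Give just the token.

Answer: tet

Derivation:
Hunk 1: at line 2 remove [uirdk,kord,obv] add [lrzc] -> 6 lines: yiv tet lrzc qqk ffsr klxl
Hunk 2: at line 2 remove [lrzc,qqk] add [jnbt,mlh] -> 6 lines: yiv tet jnbt mlh ffsr klxl
Hunk 3: at line 4 remove [ffsr] add [cnuyf,aogha,atr] -> 8 lines: yiv tet jnbt mlh cnuyf aogha atr klxl
Final line 2: tet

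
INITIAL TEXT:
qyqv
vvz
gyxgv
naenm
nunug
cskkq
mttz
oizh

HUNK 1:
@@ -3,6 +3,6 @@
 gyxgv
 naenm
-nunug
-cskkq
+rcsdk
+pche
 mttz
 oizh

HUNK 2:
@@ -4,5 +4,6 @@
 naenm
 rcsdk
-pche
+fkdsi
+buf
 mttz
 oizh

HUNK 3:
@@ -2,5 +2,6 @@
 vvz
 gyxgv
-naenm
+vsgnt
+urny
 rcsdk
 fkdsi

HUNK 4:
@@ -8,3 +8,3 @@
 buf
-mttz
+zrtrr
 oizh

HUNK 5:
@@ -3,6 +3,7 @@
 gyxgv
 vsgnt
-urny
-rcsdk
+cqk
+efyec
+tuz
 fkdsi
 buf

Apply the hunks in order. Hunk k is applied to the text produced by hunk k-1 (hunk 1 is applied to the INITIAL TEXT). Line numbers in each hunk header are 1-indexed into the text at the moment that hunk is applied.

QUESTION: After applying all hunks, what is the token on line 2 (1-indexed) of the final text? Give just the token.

Answer: vvz

Derivation:
Hunk 1: at line 3 remove [nunug,cskkq] add [rcsdk,pche] -> 8 lines: qyqv vvz gyxgv naenm rcsdk pche mttz oizh
Hunk 2: at line 4 remove [pche] add [fkdsi,buf] -> 9 lines: qyqv vvz gyxgv naenm rcsdk fkdsi buf mttz oizh
Hunk 3: at line 2 remove [naenm] add [vsgnt,urny] -> 10 lines: qyqv vvz gyxgv vsgnt urny rcsdk fkdsi buf mttz oizh
Hunk 4: at line 8 remove [mttz] add [zrtrr] -> 10 lines: qyqv vvz gyxgv vsgnt urny rcsdk fkdsi buf zrtrr oizh
Hunk 5: at line 3 remove [urny,rcsdk] add [cqk,efyec,tuz] -> 11 lines: qyqv vvz gyxgv vsgnt cqk efyec tuz fkdsi buf zrtrr oizh
Final line 2: vvz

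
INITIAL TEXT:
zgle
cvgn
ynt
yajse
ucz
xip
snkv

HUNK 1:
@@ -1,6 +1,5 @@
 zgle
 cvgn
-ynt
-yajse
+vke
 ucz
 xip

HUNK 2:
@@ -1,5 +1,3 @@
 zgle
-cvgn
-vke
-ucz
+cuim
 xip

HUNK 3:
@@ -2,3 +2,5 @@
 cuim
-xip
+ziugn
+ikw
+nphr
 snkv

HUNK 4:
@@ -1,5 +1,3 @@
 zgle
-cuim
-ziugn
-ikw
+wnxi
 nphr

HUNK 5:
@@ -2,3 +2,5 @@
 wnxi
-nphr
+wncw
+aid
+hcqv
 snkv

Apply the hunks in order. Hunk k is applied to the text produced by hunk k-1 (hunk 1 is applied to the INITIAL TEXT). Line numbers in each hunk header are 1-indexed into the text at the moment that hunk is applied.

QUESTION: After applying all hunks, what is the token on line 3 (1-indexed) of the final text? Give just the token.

Answer: wncw

Derivation:
Hunk 1: at line 1 remove [ynt,yajse] add [vke] -> 6 lines: zgle cvgn vke ucz xip snkv
Hunk 2: at line 1 remove [cvgn,vke,ucz] add [cuim] -> 4 lines: zgle cuim xip snkv
Hunk 3: at line 2 remove [xip] add [ziugn,ikw,nphr] -> 6 lines: zgle cuim ziugn ikw nphr snkv
Hunk 4: at line 1 remove [cuim,ziugn,ikw] add [wnxi] -> 4 lines: zgle wnxi nphr snkv
Hunk 5: at line 2 remove [nphr] add [wncw,aid,hcqv] -> 6 lines: zgle wnxi wncw aid hcqv snkv
Final line 3: wncw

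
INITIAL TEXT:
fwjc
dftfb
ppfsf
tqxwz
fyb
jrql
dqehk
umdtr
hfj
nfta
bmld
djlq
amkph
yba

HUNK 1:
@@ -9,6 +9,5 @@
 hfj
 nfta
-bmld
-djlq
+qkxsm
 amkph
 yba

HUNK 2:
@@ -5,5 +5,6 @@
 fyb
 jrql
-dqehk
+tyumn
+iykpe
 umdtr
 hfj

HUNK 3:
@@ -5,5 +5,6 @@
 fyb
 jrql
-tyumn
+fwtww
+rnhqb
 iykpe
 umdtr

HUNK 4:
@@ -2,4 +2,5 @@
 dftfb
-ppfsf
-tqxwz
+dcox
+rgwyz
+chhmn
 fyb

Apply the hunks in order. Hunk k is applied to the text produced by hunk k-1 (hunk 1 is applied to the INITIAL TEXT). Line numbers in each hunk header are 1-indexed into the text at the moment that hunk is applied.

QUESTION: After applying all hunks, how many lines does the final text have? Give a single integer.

Answer: 16

Derivation:
Hunk 1: at line 9 remove [bmld,djlq] add [qkxsm] -> 13 lines: fwjc dftfb ppfsf tqxwz fyb jrql dqehk umdtr hfj nfta qkxsm amkph yba
Hunk 2: at line 5 remove [dqehk] add [tyumn,iykpe] -> 14 lines: fwjc dftfb ppfsf tqxwz fyb jrql tyumn iykpe umdtr hfj nfta qkxsm amkph yba
Hunk 3: at line 5 remove [tyumn] add [fwtww,rnhqb] -> 15 lines: fwjc dftfb ppfsf tqxwz fyb jrql fwtww rnhqb iykpe umdtr hfj nfta qkxsm amkph yba
Hunk 4: at line 2 remove [ppfsf,tqxwz] add [dcox,rgwyz,chhmn] -> 16 lines: fwjc dftfb dcox rgwyz chhmn fyb jrql fwtww rnhqb iykpe umdtr hfj nfta qkxsm amkph yba
Final line count: 16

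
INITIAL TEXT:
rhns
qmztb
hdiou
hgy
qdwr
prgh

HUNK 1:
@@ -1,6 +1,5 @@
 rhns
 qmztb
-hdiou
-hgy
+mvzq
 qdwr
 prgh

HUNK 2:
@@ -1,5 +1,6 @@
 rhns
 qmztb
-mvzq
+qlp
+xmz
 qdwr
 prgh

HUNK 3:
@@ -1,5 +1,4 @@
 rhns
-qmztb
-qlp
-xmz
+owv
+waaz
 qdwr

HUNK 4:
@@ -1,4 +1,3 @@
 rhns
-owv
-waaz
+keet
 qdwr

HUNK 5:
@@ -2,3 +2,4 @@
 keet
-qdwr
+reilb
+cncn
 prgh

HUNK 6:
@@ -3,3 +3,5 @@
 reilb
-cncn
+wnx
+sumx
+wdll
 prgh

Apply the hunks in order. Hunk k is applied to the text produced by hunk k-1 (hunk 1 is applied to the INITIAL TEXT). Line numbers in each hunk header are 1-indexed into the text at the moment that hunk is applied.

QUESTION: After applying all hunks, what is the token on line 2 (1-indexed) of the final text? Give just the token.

Answer: keet

Derivation:
Hunk 1: at line 1 remove [hdiou,hgy] add [mvzq] -> 5 lines: rhns qmztb mvzq qdwr prgh
Hunk 2: at line 1 remove [mvzq] add [qlp,xmz] -> 6 lines: rhns qmztb qlp xmz qdwr prgh
Hunk 3: at line 1 remove [qmztb,qlp,xmz] add [owv,waaz] -> 5 lines: rhns owv waaz qdwr prgh
Hunk 4: at line 1 remove [owv,waaz] add [keet] -> 4 lines: rhns keet qdwr prgh
Hunk 5: at line 2 remove [qdwr] add [reilb,cncn] -> 5 lines: rhns keet reilb cncn prgh
Hunk 6: at line 3 remove [cncn] add [wnx,sumx,wdll] -> 7 lines: rhns keet reilb wnx sumx wdll prgh
Final line 2: keet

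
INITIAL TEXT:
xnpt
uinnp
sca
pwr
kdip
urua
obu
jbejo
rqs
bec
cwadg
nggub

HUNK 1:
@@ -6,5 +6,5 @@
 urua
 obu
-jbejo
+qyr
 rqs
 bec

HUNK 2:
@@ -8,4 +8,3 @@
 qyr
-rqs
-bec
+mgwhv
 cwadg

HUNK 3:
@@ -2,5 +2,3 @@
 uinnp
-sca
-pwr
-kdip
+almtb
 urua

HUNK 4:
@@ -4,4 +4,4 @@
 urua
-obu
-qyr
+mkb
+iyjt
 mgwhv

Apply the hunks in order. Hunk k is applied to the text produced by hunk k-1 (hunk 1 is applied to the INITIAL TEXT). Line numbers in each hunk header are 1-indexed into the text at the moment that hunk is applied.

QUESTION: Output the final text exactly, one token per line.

Answer: xnpt
uinnp
almtb
urua
mkb
iyjt
mgwhv
cwadg
nggub

Derivation:
Hunk 1: at line 6 remove [jbejo] add [qyr] -> 12 lines: xnpt uinnp sca pwr kdip urua obu qyr rqs bec cwadg nggub
Hunk 2: at line 8 remove [rqs,bec] add [mgwhv] -> 11 lines: xnpt uinnp sca pwr kdip urua obu qyr mgwhv cwadg nggub
Hunk 3: at line 2 remove [sca,pwr,kdip] add [almtb] -> 9 lines: xnpt uinnp almtb urua obu qyr mgwhv cwadg nggub
Hunk 4: at line 4 remove [obu,qyr] add [mkb,iyjt] -> 9 lines: xnpt uinnp almtb urua mkb iyjt mgwhv cwadg nggub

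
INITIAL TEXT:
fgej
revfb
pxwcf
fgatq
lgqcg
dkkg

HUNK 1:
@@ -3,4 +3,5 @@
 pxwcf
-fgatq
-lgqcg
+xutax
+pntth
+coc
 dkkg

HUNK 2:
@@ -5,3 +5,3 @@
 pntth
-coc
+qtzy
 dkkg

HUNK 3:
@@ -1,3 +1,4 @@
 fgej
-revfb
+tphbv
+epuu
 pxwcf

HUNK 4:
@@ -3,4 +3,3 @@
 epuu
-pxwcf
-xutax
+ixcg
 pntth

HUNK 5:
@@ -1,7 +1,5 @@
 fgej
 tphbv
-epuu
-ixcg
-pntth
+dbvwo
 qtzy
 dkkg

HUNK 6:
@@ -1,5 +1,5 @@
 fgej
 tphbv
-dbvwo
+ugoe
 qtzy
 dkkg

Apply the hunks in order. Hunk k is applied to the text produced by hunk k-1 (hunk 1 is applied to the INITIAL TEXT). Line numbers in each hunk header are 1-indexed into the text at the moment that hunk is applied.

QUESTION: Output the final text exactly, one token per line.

Answer: fgej
tphbv
ugoe
qtzy
dkkg

Derivation:
Hunk 1: at line 3 remove [fgatq,lgqcg] add [xutax,pntth,coc] -> 7 lines: fgej revfb pxwcf xutax pntth coc dkkg
Hunk 2: at line 5 remove [coc] add [qtzy] -> 7 lines: fgej revfb pxwcf xutax pntth qtzy dkkg
Hunk 3: at line 1 remove [revfb] add [tphbv,epuu] -> 8 lines: fgej tphbv epuu pxwcf xutax pntth qtzy dkkg
Hunk 4: at line 3 remove [pxwcf,xutax] add [ixcg] -> 7 lines: fgej tphbv epuu ixcg pntth qtzy dkkg
Hunk 5: at line 1 remove [epuu,ixcg,pntth] add [dbvwo] -> 5 lines: fgej tphbv dbvwo qtzy dkkg
Hunk 6: at line 1 remove [dbvwo] add [ugoe] -> 5 lines: fgej tphbv ugoe qtzy dkkg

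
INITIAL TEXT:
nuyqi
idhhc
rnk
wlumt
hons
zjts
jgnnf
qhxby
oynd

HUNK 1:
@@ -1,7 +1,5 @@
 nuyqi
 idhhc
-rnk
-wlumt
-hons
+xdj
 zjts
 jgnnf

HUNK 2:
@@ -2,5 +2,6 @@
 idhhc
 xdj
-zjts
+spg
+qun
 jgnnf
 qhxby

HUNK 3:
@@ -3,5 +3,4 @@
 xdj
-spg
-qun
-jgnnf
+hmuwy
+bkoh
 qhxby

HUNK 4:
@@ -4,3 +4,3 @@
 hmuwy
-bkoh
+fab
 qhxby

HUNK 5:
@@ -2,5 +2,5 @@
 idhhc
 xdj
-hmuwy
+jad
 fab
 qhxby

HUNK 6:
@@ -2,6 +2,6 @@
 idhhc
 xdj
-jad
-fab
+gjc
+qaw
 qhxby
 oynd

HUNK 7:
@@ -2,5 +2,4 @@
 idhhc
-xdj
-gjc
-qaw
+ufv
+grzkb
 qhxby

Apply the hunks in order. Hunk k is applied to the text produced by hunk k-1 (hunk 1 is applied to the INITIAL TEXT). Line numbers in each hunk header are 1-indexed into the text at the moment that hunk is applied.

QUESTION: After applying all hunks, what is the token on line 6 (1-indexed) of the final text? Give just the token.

Answer: oynd

Derivation:
Hunk 1: at line 1 remove [rnk,wlumt,hons] add [xdj] -> 7 lines: nuyqi idhhc xdj zjts jgnnf qhxby oynd
Hunk 2: at line 2 remove [zjts] add [spg,qun] -> 8 lines: nuyqi idhhc xdj spg qun jgnnf qhxby oynd
Hunk 3: at line 3 remove [spg,qun,jgnnf] add [hmuwy,bkoh] -> 7 lines: nuyqi idhhc xdj hmuwy bkoh qhxby oynd
Hunk 4: at line 4 remove [bkoh] add [fab] -> 7 lines: nuyqi idhhc xdj hmuwy fab qhxby oynd
Hunk 5: at line 2 remove [hmuwy] add [jad] -> 7 lines: nuyqi idhhc xdj jad fab qhxby oynd
Hunk 6: at line 2 remove [jad,fab] add [gjc,qaw] -> 7 lines: nuyqi idhhc xdj gjc qaw qhxby oynd
Hunk 7: at line 2 remove [xdj,gjc,qaw] add [ufv,grzkb] -> 6 lines: nuyqi idhhc ufv grzkb qhxby oynd
Final line 6: oynd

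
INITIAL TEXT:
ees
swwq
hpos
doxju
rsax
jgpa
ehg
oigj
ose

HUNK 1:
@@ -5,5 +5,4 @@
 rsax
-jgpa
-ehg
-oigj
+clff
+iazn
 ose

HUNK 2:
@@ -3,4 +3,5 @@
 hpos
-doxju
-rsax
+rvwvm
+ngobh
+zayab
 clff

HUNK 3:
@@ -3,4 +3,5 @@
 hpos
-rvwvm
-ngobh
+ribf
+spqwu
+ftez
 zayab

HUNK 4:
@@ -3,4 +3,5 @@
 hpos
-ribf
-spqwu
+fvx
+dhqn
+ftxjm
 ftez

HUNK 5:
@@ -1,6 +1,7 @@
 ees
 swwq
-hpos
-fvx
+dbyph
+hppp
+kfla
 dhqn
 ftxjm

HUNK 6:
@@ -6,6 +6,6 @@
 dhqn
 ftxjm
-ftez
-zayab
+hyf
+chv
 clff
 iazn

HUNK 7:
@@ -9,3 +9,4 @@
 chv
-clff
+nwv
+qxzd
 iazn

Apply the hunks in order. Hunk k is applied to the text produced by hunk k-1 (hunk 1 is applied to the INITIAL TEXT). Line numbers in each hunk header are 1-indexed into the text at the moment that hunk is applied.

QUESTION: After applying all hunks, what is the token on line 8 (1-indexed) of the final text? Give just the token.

Hunk 1: at line 5 remove [jgpa,ehg,oigj] add [clff,iazn] -> 8 lines: ees swwq hpos doxju rsax clff iazn ose
Hunk 2: at line 3 remove [doxju,rsax] add [rvwvm,ngobh,zayab] -> 9 lines: ees swwq hpos rvwvm ngobh zayab clff iazn ose
Hunk 3: at line 3 remove [rvwvm,ngobh] add [ribf,spqwu,ftez] -> 10 lines: ees swwq hpos ribf spqwu ftez zayab clff iazn ose
Hunk 4: at line 3 remove [ribf,spqwu] add [fvx,dhqn,ftxjm] -> 11 lines: ees swwq hpos fvx dhqn ftxjm ftez zayab clff iazn ose
Hunk 5: at line 1 remove [hpos,fvx] add [dbyph,hppp,kfla] -> 12 lines: ees swwq dbyph hppp kfla dhqn ftxjm ftez zayab clff iazn ose
Hunk 6: at line 6 remove [ftez,zayab] add [hyf,chv] -> 12 lines: ees swwq dbyph hppp kfla dhqn ftxjm hyf chv clff iazn ose
Hunk 7: at line 9 remove [clff] add [nwv,qxzd] -> 13 lines: ees swwq dbyph hppp kfla dhqn ftxjm hyf chv nwv qxzd iazn ose
Final line 8: hyf

Answer: hyf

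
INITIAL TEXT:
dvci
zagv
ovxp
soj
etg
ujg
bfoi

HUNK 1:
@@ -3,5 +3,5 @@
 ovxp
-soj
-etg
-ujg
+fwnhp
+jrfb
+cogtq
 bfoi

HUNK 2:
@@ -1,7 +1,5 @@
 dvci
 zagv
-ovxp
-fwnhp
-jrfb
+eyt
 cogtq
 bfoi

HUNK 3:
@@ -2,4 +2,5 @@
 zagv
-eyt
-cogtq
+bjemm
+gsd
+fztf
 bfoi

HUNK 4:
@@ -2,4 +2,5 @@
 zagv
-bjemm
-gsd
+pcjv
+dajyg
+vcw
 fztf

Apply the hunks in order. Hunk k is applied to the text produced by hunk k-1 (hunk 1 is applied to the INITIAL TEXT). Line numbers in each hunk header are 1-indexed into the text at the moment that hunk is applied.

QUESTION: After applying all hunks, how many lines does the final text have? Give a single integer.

Answer: 7

Derivation:
Hunk 1: at line 3 remove [soj,etg,ujg] add [fwnhp,jrfb,cogtq] -> 7 lines: dvci zagv ovxp fwnhp jrfb cogtq bfoi
Hunk 2: at line 1 remove [ovxp,fwnhp,jrfb] add [eyt] -> 5 lines: dvci zagv eyt cogtq bfoi
Hunk 3: at line 2 remove [eyt,cogtq] add [bjemm,gsd,fztf] -> 6 lines: dvci zagv bjemm gsd fztf bfoi
Hunk 4: at line 2 remove [bjemm,gsd] add [pcjv,dajyg,vcw] -> 7 lines: dvci zagv pcjv dajyg vcw fztf bfoi
Final line count: 7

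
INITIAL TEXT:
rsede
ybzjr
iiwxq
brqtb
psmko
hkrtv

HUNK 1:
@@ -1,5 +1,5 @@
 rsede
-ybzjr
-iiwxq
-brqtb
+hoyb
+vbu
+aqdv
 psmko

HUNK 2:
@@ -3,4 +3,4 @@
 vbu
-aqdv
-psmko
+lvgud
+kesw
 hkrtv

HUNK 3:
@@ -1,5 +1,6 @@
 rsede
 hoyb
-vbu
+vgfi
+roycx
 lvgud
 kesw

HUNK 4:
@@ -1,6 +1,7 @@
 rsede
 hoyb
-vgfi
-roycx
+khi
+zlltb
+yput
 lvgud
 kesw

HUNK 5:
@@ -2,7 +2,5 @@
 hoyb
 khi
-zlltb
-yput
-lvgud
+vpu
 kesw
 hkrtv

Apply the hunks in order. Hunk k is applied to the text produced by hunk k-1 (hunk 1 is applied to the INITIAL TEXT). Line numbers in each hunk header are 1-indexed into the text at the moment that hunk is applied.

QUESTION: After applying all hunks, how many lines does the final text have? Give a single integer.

Answer: 6

Derivation:
Hunk 1: at line 1 remove [ybzjr,iiwxq,brqtb] add [hoyb,vbu,aqdv] -> 6 lines: rsede hoyb vbu aqdv psmko hkrtv
Hunk 2: at line 3 remove [aqdv,psmko] add [lvgud,kesw] -> 6 lines: rsede hoyb vbu lvgud kesw hkrtv
Hunk 3: at line 1 remove [vbu] add [vgfi,roycx] -> 7 lines: rsede hoyb vgfi roycx lvgud kesw hkrtv
Hunk 4: at line 1 remove [vgfi,roycx] add [khi,zlltb,yput] -> 8 lines: rsede hoyb khi zlltb yput lvgud kesw hkrtv
Hunk 5: at line 2 remove [zlltb,yput,lvgud] add [vpu] -> 6 lines: rsede hoyb khi vpu kesw hkrtv
Final line count: 6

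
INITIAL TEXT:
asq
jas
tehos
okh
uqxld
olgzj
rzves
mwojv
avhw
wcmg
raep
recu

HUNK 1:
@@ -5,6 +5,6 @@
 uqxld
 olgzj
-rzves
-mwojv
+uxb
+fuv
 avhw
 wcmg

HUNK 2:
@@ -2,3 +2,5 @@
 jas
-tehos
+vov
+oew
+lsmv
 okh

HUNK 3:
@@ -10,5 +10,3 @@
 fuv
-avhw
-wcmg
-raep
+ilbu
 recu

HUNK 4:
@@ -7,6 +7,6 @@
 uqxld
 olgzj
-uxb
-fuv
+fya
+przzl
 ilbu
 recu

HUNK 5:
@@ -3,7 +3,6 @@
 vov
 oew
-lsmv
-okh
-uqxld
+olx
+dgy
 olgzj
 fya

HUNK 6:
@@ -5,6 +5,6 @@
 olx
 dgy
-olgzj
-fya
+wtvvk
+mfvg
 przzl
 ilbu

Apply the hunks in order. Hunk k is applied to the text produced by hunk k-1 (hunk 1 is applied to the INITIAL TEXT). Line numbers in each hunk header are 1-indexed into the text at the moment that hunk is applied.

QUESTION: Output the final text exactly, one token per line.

Hunk 1: at line 5 remove [rzves,mwojv] add [uxb,fuv] -> 12 lines: asq jas tehos okh uqxld olgzj uxb fuv avhw wcmg raep recu
Hunk 2: at line 2 remove [tehos] add [vov,oew,lsmv] -> 14 lines: asq jas vov oew lsmv okh uqxld olgzj uxb fuv avhw wcmg raep recu
Hunk 3: at line 10 remove [avhw,wcmg,raep] add [ilbu] -> 12 lines: asq jas vov oew lsmv okh uqxld olgzj uxb fuv ilbu recu
Hunk 4: at line 7 remove [uxb,fuv] add [fya,przzl] -> 12 lines: asq jas vov oew lsmv okh uqxld olgzj fya przzl ilbu recu
Hunk 5: at line 3 remove [lsmv,okh,uqxld] add [olx,dgy] -> 11 lines: asq jas vov oew olx dgy olgzj fya przzl ilbu recu
Hunk 6: at line 5 remove [olgzj,fya] add [wtvvk,mfvg] -> 11 lines: asq jas vov oew olx dgy wtvvk mfvg przzl ilbu recu

Answer: asq
jas
vov
oew
olx
dgy
wtvvk
mfvg
przzl
ilbu
recu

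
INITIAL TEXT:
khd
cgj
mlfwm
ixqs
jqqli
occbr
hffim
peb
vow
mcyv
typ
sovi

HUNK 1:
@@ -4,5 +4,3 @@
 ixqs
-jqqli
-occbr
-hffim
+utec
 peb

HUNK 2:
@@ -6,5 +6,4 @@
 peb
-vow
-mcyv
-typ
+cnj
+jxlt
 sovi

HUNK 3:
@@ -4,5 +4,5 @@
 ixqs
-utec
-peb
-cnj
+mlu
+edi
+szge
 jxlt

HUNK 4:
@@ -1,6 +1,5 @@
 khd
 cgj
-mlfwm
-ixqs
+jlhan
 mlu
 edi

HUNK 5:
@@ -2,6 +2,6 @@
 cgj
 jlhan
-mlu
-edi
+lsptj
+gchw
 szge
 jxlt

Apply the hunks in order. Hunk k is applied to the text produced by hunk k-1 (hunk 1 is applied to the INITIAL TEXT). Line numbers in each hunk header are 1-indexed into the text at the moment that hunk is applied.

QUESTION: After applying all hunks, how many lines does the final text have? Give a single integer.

Hunk 1: at line 4 remove [jqqli,occbr,hffim] add [utec] -> 10 lines: khd cgj mlfwm ixqs utec peb vow mcyv typ sovi
Hunk 2: at line 6 remove [vow,mcyv,typ] add [cnj,jxlt] -> 9 lines: khd cgj mlfwm ixqs utec peb cnj jxlt sovi
Hunk 3: at line 4 remove [utec,peb,cnj] add [mlu,edi,szge] -> 9 lines: khd cgj mlfwm ixqs mlu edi szge jxlt sovi
Hunk 4: at line 1 remove [mlfwm,ixqs] add [jlhan] -> 8 lines: khd cgj jlhan mlu edi szge jxlt sovi
Hunk 5: at line 2 remove [mlu,edi] add [lsptj,gchw] -> 8 lines: khd cgj jlhan lsptj gchw szge jxlt sovi
Final line count: 8

Answer: 8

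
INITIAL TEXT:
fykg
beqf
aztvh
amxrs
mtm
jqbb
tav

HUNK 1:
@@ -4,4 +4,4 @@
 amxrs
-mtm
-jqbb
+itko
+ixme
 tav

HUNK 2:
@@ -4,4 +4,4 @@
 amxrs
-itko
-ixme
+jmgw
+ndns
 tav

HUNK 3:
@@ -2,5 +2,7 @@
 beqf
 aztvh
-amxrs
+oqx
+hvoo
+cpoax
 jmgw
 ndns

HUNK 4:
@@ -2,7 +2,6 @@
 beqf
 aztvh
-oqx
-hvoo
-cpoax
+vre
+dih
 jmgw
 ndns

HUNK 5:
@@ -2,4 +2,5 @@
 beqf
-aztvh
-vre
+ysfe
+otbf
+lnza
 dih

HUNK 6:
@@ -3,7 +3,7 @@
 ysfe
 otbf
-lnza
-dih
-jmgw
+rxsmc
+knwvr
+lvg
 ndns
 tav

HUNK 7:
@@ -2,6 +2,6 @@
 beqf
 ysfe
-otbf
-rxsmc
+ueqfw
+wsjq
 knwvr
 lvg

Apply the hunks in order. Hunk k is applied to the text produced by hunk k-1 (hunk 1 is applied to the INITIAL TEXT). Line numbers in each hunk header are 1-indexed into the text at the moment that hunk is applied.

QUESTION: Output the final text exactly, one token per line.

Answer: fykg
beqf
ysfe
ueqfw
wsjq
knwvr
lvg
ndns
tav

Derivation:
Hunk 1: at line 4 remove [mtm,jqbb] add [itko,ixme] -> 7 lines: fykg beqf aztvh amxrs itko ixme tav
Hunk 2: at line 4 remove [itko,ixme] add [jmgw,ndns] -> 7 lines: fykg beqf aztvh amxrs jmgw ndns tav
Hunk 3: at line 2 remove [amxrs] add [oqx,hvoo,cpoax] -> 9 lines: fykg beqf aztvh oqx hvoo cpoax jmgw ndns tav
Hunk 4: at line 2 remove [oqx,hvoo,cpoax] add [vre,dih] -> 8 lines: fykg beqf aztvh vre dih jmgw ndns tav
Hunk 5: at line 2 remove [aztvh,vre] add [ysfe,otbf,lnza] -> 9 lines: fykg beqf ysfe otbf lnza dih jmgw ndns tav
Hunk 6: at line 3 remove [lnza,dih,jmgw] add [rxsmc,knwvr,lvg] -> 9 lines: fykg beqf ysfe otbf rxsmc knwvr lvg ndns tav
Hunk 7: at line 2 remove [otbf,rxsmc] add [ueqfw,wsjq] -> 9 lines: fykg beqf ysfe ueqfw wsjq knwvr lvg ndns tav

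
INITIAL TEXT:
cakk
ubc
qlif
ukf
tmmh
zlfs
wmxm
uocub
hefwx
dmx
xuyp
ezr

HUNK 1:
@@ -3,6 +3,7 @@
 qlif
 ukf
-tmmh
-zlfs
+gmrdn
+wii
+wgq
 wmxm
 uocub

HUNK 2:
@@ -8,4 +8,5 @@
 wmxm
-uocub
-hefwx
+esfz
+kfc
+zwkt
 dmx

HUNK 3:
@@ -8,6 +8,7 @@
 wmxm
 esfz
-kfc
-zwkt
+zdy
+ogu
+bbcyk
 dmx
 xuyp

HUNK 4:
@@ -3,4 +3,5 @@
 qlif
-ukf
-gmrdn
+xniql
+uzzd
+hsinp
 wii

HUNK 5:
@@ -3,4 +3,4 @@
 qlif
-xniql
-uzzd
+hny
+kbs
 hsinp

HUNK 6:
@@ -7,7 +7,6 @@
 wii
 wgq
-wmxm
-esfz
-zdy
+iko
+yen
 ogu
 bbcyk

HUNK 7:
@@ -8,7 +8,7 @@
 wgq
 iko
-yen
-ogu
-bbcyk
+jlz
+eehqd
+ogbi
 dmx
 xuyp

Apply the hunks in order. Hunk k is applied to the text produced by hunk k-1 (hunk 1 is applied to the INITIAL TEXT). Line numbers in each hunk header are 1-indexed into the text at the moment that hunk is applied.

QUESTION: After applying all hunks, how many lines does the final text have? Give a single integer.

Hunk 1: at line 3 remove [tmmh,zlfs] add [gmrdn,wii,wgq] -> 13 lines: cakk ubc qlif ukf gmrdn wii wgq wmxm uocub hefwx dmx xuyp ezr
Hunk 2: at line 8 remove [uocub,hefwx] add [esfz,kfc,zwkt] -> 14 lines: cakk ubc qlif ukf gmrdn wii wgq wmxm esfz kfc zwkt dmx xuyp ezr
Hunk 3: at line 8 remove [kfc,zwkt] add [zdy,ogu,bbcyk] -> 15 lines: cakk ubc qlif ukf gmrdn wii wgq wmxm esfz zdy ogu bbcyk dmx xuyp ezr
Hunk 4: at line 3 remove [ukf,gmrdn] add [xniql,uzzd,hsinp] -> 16 lines: cakk ubc qlif xniql uzzd hsinp wii wgq wmxm esfz zdy ogu bbcyk dmx xuyp ezr
Hunk 5: at line 3 remove [xniql,uzzd] add [hny,kbs] -> 16 lines: cakk ubc qlif hny kbs hsinp wii wgq wmxm esfz zdy ogu bbcyk dmx xuyp ezr
Hunk 6: at line 7 remove [wmxm,esfz,zdy] add [iko,yen] -> 15 lines: cakk ubc qlif hny kbs hsinp wii wgq iko yen ogu bbcyk dmx xuyp ezr
Hunk 7: at line 8 remove [yen,ogu,bbcyk] add [jlz,eehqd,ogbi] -> 15 lines: cakk ubc qlif hny kbs hsinp wii wgq iko jlz eehqd ogbi dmx xuyp ezr
Final line count: 15

Answer: 15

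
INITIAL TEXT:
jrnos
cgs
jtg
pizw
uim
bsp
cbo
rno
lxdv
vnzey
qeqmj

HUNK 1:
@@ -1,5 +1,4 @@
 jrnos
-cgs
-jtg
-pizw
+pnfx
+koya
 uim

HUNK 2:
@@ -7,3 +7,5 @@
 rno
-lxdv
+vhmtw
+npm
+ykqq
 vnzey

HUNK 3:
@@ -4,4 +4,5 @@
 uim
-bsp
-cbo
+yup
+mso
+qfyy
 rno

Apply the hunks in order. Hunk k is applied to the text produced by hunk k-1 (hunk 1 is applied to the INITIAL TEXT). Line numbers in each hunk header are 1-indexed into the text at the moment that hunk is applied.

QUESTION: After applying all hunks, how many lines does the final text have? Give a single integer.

Answer: 13

Derivation:
Hunk 1: at line 1 remove [cgs,jtg,pizw] add [pnfx,koya] -> 10 lines: jrnos pnfx koya uim bsp cbo rno lxdv vnzey qeqmj
Hunk 2: at line 7 remove [lxdv] add [vhmtw,npm,ykqq] -> 12 lines: jrnos pnfx koya uim bsp cbo rno vhmtw npm ykqq vnzey qeqmj
Hunk 3: at line 4 remove [bsp,cbo] add [yup,mso,qfyy] -> 13 lines: jrnos pnfx koya uim yup mso qfyy rno vhmtw npm ykqq vnzey qeqmj
Final line count: 13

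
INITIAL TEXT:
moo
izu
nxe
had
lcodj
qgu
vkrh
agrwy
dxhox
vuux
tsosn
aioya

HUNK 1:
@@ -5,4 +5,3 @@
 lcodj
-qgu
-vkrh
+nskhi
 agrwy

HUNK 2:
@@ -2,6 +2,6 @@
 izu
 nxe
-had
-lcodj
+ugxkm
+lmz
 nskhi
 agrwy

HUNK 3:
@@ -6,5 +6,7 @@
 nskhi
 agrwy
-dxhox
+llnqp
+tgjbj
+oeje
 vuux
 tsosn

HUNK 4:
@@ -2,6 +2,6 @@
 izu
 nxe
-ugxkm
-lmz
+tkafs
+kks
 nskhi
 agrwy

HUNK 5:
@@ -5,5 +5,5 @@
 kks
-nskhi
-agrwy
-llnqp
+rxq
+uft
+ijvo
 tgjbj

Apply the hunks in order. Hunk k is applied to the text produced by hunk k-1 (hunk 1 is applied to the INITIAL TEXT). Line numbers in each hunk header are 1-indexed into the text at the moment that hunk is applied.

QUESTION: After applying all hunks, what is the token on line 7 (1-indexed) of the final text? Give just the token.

Hunk 1: at line 5 remove [qgu,vkrh] add [nskhi] -> 11 lines: moo izu nxe had lcodj nskhi agrwy dxhox vuux tsosn aioya
Hunk 2: at line 2 remove [had,lcodj] add [ugxkm,lmz] -> 11 lines: moo izu nxe ugxkm lmz nskhi agrwy dxhox vuux tsosn aioya
Hunk 3: at line 6 remove [dxhox] add [llnqp,tgjbj,oeje] -> 13 lines: moo izu nxe ugxkm lmz nskhi agrwy llnqp tgjbj oeje vuux tsosn aioya
Hunk 4: at line 2 remove [ugxkm,lmz] add [tkafs,kks] -> 13 lines: moo izu nxe tkafs kks nskhi agrwy llnqp tgjbj oeje vuux tsosn aioya
Hunk 5: at line 5 remove [nskhi,agrwy,llnqp] add [rxq,uft,ijvo] -> 13 lines: moo izu nxe tkafs kks rxq uft ijvo tgjbj oeje vuux tsosn aioya
Final line 7: uft

Answer: uft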